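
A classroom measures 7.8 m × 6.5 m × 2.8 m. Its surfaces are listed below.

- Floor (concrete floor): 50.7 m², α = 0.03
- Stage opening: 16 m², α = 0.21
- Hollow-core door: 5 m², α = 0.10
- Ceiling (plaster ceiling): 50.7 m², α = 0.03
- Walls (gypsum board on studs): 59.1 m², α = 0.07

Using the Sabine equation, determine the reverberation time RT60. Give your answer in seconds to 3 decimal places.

Summing Sᵢαᵢ: 1.521 + 3.360 + 0.500 + 1.521 + 4.137 → A = 11.039 sabins.
Volume V = 7.8 × 6.5 × 2.8 = 141.96 m³.
RT60 = 0.161 · V / A = 0.161 × 141.96 / 11.039 = 2.070 s.

2.070 sec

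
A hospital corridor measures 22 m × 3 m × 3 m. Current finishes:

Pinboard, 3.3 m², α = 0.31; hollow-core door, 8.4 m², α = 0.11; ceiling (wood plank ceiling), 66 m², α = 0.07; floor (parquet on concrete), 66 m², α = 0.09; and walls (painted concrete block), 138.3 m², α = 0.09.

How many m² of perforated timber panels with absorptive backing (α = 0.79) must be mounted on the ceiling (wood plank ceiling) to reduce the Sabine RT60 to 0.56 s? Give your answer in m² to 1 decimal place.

Equivalent absorption area: A₁ = 3.3×0.31 + 8.4×0.11 + 66×0.07 + 66×0.09 + 138.3×0.09 = 24.954 m².
V = 198 m³. Target absorption A₂ = 0.161 × 198 / 0.56 = 56.925 sabins.
Absorption to add: 56.925 − 24.954 = 31.971 sabins.
Each m² of panel replacing the ceiling (wood plank ceiling) adds (0.79 − 0.07) = 0.72 sabins.
Panel area = 31.971 / 0.72 = 44.4 m².

44.4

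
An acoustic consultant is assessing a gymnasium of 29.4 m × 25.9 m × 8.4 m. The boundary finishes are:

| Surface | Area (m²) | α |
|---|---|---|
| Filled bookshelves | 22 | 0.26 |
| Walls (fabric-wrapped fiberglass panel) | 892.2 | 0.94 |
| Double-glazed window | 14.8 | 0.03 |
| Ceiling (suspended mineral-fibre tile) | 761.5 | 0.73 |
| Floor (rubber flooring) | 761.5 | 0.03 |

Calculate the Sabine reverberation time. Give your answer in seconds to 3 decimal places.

A = Σ Sᵢαᵢ = 22·0.26 + 892.2·0.94 + 14.8·0.03 + 761.5·0.73 + 761.5·0.03 = 1423.572 sabins.
V = 29.4·25.9·8.4 = 6396.264 m³.
RT60 = 0.161 · V / A = 0.161 × 6396.264 / 1423.572 = 0.723 s.

0.723 s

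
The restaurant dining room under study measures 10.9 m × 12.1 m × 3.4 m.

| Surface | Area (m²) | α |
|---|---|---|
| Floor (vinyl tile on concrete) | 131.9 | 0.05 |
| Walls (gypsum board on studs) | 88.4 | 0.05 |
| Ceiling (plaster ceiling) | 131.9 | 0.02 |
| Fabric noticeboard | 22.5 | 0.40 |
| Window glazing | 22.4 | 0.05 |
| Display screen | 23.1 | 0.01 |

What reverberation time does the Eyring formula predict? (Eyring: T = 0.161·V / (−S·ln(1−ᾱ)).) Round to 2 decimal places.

Total surface area S = 131.9 + 88.4 + 131.9 + 22.5 + 22.4 + 23.1 = 420.2 m².
Σ(Sᵢαᵢ) = 131.9×0.05 + 88.4×0.05 + 131.9×0.02 + 22.5×0.40 + 22.4×0.05 + 23.1×0.01 = 24.004.
ᾱ = 24.004 / 420.2 = 0.0571.
−S·ln(1−ᾱ) = −420.2 × ln(1 − 0.0571) = 24.706.
V = 10.9 × 12.1 × 3.4 = 448.426 m³.
RT60 = 0.161 × 448.426 / 24.706 = 2.92 s.

2.92 s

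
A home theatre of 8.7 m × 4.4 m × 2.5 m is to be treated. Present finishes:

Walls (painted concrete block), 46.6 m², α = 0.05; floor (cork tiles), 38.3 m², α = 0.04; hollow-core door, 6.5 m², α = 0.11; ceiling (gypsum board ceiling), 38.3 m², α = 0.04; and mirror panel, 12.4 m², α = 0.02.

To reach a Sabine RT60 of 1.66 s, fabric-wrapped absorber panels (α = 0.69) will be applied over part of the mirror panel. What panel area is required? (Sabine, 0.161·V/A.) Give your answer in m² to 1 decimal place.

Summing Sᵢαᵢ: 2.330 + 1.532 + 0.715 + 1.532 + 0.248 → A₁ = 6.357 sabins.
V = 95.7 m³. Target absorption A₂ = 0.161 × 95.7 / 1.66 = 9.282 sabins.
ΔA needed = 9.282 − 6.357 = 2.925 sabins.
Net gain per m²: Δα = 0.69 − 0.02 = 0.67.
Area = ΔA/Δα = 2.925/0.67 = 4.4 m².

4.4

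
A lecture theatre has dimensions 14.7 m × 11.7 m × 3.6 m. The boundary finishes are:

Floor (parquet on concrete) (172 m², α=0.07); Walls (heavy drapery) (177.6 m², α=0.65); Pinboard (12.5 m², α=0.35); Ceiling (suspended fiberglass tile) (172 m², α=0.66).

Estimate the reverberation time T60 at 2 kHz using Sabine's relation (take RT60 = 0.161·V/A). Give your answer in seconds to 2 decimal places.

0.41 sec

Summing Sᵢαᵢ: 12.040 + 115.440 + 4.375 + 113.520 → A = 245.375 sabins.
Volume V = 14.7 × 11.7 × 3.6 = 619.164 m³.
Sabine: RT60 = 0.161 × 619.164 / 245.375 = 0.41 s.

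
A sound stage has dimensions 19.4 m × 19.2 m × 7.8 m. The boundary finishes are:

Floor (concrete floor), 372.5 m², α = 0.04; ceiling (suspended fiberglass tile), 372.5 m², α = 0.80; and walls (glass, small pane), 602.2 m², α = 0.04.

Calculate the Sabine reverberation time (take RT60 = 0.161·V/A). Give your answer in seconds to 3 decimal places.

Total absorption A = 372.5*0.04 + 372.5*0.80 + 602.2*0.04
  = 14.900 + 298.000 + 24.088 = 336.988 m² sabins.
Volume V = 19.4 × 19.2 × 7.8 = 2905.344 m³.
Sabine: RT60 = 0.161 × 2905.344 / 336.988 = 1.388 s.

1.388 s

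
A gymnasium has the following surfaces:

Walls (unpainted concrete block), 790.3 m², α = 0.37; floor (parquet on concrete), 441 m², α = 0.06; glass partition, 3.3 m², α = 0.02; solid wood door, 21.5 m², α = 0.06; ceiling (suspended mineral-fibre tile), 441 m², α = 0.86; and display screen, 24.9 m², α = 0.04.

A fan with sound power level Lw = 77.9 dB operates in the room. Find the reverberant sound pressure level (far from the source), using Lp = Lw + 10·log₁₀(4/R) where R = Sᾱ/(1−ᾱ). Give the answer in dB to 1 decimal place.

53.2 dB

Σ(Sᵢαᵢ) = 790.3·0.37 + 441·0.06 + 3.3·0.02 + 21.5·0.06 + 441·0.86 + 24.9·0.04 = 700.483; total area S = 1722.0 m².
ᾱ = 0.4068, so room constant R = A/(1−ᾱ) = 1180.855 m².
Lp = Lw + 10 log₁₀(4/R) = 77.9 -24.70 = 53.2 dB.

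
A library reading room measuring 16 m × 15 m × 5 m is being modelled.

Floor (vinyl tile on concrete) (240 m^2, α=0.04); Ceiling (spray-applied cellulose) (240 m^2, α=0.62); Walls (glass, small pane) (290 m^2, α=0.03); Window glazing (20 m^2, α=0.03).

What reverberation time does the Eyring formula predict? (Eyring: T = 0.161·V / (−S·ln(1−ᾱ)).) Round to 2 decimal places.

1.02 seconds

S = Σ Sᵢ = 790.0 m^2.
Σ(Sᵢαᵢ) = 240·0.04 + 240·0.62 + 290·0.03 + 20·0.03 = 167.700.
Mean coefficient ᾱ = A/S = 0.2123.
−S·ln(1−ᾱ) = −790.0 × ln(1 − 0.2123) = 188.524.
V = 16 × 15 × 5 = 1200 m³.
T = 0.161·V/[−S·ln(1−ᾱ)] = 0.161·1200/188.524 = 1.02 s.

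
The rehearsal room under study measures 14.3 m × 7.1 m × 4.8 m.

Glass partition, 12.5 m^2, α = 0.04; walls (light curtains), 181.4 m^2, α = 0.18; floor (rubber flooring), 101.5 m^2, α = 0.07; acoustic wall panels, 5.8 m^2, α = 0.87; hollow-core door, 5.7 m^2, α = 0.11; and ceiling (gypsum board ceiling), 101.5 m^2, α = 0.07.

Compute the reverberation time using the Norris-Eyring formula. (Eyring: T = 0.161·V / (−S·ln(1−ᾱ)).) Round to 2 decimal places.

Total surface area S = 12.5 + 181.4 + 101.5 + 5.8 + 5.7 + 101.5 = 408.4 m^2.
Σ(Sᵢαᵢ) = 12.5·0.04 + 181.4·0.18 + 101.5·0.07 + 5.8·0.87 + 5.7·0.11 + 101.5·0.07 = 53.035.
Mean coefficient ᾱ = A/S = 0.1299.
−S·ln(1−ᾱ) = −408.4 × ln(1 − 0.1299) = 56.828.
V = 14.3 × 7.1 × 4.8 = 487.344 m³.
T = 0.161·V/[−S·ln(1−ᾱ)] = 0.161·487.344/56.828 = 1.38 s.

1.38 s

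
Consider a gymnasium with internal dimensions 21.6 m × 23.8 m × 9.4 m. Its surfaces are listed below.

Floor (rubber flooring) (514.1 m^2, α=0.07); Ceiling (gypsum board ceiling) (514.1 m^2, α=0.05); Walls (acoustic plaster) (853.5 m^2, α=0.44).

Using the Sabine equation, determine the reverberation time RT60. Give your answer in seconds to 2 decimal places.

Summing Sᵢαᵢ: 35.987 + 25.705 + 375.540 → A = 437.232 sabins.
Volume V = 21.6 × 23.8 × 9.4 = 4832.352 m³.
Sabine: RT60 = 0.161 × 4832.352 / 437.232 = 1.78 s.

1.78 seconds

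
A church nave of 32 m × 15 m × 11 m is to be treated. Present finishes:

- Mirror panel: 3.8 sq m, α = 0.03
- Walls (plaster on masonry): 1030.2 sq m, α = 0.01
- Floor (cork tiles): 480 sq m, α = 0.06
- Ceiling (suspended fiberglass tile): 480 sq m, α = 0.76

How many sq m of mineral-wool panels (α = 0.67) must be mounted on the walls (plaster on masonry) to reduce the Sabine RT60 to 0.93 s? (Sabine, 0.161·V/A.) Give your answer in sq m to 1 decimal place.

772.8

Total absorption A₁ = 3.8*0.03 + 1030.2*0.01 + 480*0.06 + 480*0.76
  = 0.114 + 10.302 + 28.800 + 364.800 = 404.016 sq m sabins.
Required A₂ = 0.161·5280/0.93 = 914.065 sabins.
ΔA needed = 914.065 − 404.016 = 510.049 sabins.
Net gain per sq m: Δα = 0.67 − 0.01 = 0.66.
Panel area = 510.049 / 0.66 = 772.8 sq m.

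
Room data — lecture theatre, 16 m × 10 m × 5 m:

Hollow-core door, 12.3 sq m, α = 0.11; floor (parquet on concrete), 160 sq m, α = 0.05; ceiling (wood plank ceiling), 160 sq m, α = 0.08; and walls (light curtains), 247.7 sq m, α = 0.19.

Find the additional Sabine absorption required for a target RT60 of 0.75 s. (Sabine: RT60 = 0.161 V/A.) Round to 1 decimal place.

102.5 sabins

Summing Sᵢαᵢ: 1.353 + 8.000 + 12.800 + 47.063 → A₁ = 69.216 sabins.
For T = 0.75 s, need A₂ = 0.161·V/T = 0.161·800/0.75 = 171.733 sabins.
Additional absorption ΔA = 171.733 − 69.216 = 102.5 sabins.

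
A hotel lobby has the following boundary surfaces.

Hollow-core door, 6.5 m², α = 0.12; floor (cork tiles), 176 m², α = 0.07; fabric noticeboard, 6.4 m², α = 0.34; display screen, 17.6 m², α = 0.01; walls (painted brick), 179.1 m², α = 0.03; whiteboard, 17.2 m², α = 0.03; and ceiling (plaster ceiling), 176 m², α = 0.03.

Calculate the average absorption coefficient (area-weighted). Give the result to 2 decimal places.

0.05

Total surface area S = 578.8 m².
A = 6.5×0.12 + 176×0.07 + 6.4×0.34 + 17.6×0.01 + 179.1×0.03 + 17.2×0.03 + 176×0.03 = 26.621 sabins.
ᾱ = A/S = 0.05.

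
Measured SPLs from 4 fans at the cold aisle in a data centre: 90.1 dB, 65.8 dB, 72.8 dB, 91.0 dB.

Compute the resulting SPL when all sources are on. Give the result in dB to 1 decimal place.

Sum in the linear (power) domain: Σ 10^(Lᵢ/10) = 10^(90.1/10) + 10^(65.8/10) + 10^(72.8/10) + 10^(91.0/10) = 2.305e+09.
Back to dB: 10·log₁₀ Σ = 93.6 dB.

93.6 dB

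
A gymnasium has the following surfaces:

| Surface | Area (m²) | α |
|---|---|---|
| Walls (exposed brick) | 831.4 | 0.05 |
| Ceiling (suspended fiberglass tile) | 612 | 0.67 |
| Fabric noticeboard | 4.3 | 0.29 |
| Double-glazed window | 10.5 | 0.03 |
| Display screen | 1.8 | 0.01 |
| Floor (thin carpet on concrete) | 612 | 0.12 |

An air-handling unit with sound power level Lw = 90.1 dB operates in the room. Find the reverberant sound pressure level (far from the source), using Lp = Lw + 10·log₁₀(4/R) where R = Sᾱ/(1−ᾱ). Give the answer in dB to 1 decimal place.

A = 526.630 sabins; S = 2072.0 m².
ᾱ = 0.2542, so room constant R = A/(1−ᾱ) = 706.128 m².
Lp = 90.1 + 10·log₁₀(4/706.128) = 90.1 + (-22.47) = 67.6 dB.

67.6 dB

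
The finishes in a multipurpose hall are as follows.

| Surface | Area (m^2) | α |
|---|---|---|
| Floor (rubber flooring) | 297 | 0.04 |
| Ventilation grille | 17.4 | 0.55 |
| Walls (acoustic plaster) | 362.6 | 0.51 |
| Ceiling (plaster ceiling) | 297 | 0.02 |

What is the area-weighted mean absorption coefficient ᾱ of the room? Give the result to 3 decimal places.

0.218

S = Σ Sᵢ = 297 + 17.4 + 362.6 + 297 = 974.0 m^2.
Weighted sum Σ Sα = 212.316.
ᾱ = 212.316 / 974.0 = 0.218.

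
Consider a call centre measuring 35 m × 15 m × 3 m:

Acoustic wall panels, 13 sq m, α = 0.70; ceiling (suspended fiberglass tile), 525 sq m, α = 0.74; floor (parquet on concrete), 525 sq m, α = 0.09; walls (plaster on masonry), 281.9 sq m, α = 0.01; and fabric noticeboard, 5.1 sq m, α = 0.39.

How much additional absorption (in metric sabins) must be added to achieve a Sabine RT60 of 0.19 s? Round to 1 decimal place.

884.9 sabins

A₁ = Σ Sᵢαᵢ = 13×0.70 + 525×0.74 + 525×0.09 + 281.9×0.01 + 5.1×0.39 = 449.658 sabins.
V = 1575 m³. Required absorption A₂ = 0.161 × 1575 / 0.19 = 1334.605 sabins.
Additional absorption ΔA = 1334.605 − 449.658 = 884.9 sabins.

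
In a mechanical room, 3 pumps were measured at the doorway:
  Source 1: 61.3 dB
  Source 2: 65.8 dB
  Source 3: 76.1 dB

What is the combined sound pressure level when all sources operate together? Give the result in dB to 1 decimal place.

Converting to relative power and adding: 10^(61.3/10) + 10^(65.8/10) + 10^(76.1/10) = 4.589e+07.
L_total = 10·log₁₀(4.589e+07) = 76.6 dB.

76.6 dB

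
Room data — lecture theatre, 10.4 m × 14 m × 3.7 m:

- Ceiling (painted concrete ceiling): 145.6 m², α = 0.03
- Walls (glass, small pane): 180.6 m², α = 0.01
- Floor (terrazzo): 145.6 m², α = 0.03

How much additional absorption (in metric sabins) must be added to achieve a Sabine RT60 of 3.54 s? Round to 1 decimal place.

Total absorption A₁ = 145.6·0.03 + 180.6·0.01 + 145.6·0.03
  = 4.368 + 1.806 + 4.368 = 10.542 m² sabins.
For T = 3.54 s, need A₂ = 0.161·V/T = 0.161·538.72/3.54 = 24.501 sabins.
Shortfall: 24.501 − 10.542 = 14.0 sabins.

14.0 sabins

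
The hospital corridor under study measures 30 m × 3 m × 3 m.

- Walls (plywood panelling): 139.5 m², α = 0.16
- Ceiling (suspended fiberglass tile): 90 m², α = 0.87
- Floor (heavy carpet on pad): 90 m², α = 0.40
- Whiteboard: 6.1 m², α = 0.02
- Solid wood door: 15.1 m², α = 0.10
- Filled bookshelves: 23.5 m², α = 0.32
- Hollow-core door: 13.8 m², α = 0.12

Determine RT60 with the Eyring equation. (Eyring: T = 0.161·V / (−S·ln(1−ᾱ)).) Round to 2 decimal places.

Total surface area S = 139.5 + 90 + 90 + 6.1 + 15.1 + 23.5 + 13.8 = 378.0 m².
Σ(Sᵢαᵢ) = 139.5×0.16 + 90×0.87 + 90×0.40 + 6.1×0.02 + 15.1×0.10 + 23.5×0.32 + 13.8×0.12 = 147.428.
ᾱ = 147.428 / 378.0 = 0.3900.
Eyring denominator: −S ln(1−ᾱ) = 186.844.
V = 30 × 3 × 3 = 270 m³.
T = 0.161·V/[−S·ln(1−ᾱ)] = 0.161·270/186.844 = 0.23 s.

0.23 s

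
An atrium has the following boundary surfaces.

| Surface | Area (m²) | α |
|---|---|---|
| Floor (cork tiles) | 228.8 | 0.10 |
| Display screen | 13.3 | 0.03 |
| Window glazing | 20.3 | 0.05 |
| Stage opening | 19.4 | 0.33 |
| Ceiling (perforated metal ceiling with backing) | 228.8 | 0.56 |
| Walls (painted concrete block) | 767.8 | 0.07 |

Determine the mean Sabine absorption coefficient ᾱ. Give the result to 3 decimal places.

S = Σ Sᵢ = 228.8 + 13.3 + 20.3 + 19.4 + 228.8 + 767.8 = 1278.4 m².
Weighted sum Σ Sα = 212.570.
ᾱ = A/S = 0.166.

0.166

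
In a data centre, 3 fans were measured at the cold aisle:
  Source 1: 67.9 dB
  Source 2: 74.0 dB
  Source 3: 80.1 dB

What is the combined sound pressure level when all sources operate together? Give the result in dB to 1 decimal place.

Sum in the linear (power) domain: Σ 10^(Lᵢ/10) = 10^(67.9/10) + 10^(74.0/10) + 10^(80.1/10) = 1.336e+08.
Combined level = 10 log₁₀(1.336e+08) = 81.3 dB.

81.3 dB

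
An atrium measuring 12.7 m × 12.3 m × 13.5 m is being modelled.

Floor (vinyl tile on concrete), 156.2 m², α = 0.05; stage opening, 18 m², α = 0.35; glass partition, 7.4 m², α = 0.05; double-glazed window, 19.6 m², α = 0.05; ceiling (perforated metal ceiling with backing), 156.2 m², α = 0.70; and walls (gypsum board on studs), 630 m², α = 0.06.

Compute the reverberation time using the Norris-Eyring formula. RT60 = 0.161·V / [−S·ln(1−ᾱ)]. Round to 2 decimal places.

1.91 s

S = Σ Sᵢ = 987.4 m².
Absorption A = 156.2·0.05 + 18·0.35 + 7.4·0.05 + 19.6·0.05 + 156.2·0.70 + 630·0.06 = 162.600 sabins.
Mean coefficient ᾱ = A/S = 0.1647.
Eyring denominator: −S ln(1−ᾱ) = 177.697.
V = 12.7 × 12.3 × 13.5 = 2108.835 m³.
T = 0.161·V/[−S·ln(1−ᾱ)] = 0.161·2108.835/177.697 = 1.91 s.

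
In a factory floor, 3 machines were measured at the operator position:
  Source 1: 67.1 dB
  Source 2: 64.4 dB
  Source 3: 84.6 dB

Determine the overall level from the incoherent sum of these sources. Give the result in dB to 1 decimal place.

Converting to relative power and adding: 10^(67.1/10) + 10^(64.4/10) + 10^(84.6/10) = 2.963e+08.
Combined level = 10 log₁₀(2.963e+08) = 84.7 dB.

84.7 dB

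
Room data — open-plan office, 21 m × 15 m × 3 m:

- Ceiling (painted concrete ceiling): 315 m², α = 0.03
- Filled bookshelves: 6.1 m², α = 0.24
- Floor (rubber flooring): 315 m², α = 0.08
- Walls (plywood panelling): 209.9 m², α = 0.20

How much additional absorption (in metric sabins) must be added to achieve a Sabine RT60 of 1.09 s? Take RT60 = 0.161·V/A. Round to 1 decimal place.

61.5 sabins

A₁ = Σ Sᵢαᵢ = 315×0.03 + 6.1×0.24 + 315×0.08 + 209.9×0.20 = 78.094 sabins.
For T = 1.09 s, need A₂ = 0.161·V/T = 0.161·945/1.09 = 139.583 sabins.
Additional absorption ΔA = 139.583 − 78.094 = 61.5 sabins.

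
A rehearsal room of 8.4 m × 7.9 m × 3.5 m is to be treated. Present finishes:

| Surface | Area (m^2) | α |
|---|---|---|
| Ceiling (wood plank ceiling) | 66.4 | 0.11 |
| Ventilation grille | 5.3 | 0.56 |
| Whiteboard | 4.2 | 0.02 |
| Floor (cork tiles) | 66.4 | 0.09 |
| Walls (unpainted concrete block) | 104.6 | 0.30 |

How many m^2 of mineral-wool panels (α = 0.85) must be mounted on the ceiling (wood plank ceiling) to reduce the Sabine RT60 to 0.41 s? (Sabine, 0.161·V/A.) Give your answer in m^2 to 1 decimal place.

58.8

Summing Sᵢαᵢ: 7.304 + 2.968 + 0.084 + 5.976 + 31.380 → A₁ = 47.712 sabins.
Required A₂ = 0.161·232.26/0.41 = 91.205 sabins.
Absorption to add: 91.205 − 47.712 = 43.493 sabins.
Each m^2 of panel replacing the ceiling (wood plank ceiling) adds (0.85 − 0.11) = 0.74 sabins.
Area = ΔA/Δα = 43.493/0.74 = 58.8 m^2.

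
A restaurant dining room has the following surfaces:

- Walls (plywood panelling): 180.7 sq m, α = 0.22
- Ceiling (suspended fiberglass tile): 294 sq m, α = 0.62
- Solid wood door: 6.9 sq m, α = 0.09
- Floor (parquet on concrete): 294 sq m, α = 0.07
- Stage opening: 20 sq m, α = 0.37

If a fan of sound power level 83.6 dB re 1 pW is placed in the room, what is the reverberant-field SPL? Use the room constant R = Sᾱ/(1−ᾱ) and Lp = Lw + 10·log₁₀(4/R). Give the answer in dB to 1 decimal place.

A = 250.635 sabins; S = 795.6 sq m.
ᾱ = 0.3150, so room constant R = A/(1−ᾱ) = 365.891 sq m.
Lp = Lw + 10 log₁₀(4/R) = 83.6 -19.61 = 64.0 dB.

64.0 dB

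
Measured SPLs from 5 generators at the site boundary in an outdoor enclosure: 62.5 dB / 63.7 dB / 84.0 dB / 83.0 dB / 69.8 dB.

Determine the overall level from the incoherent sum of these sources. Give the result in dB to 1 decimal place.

86.7 dB

Σ 10^(Lᵢ/10) = 4.644e+08.
L_total = 10·log₁₀(4.644e+08) = 86.7 dB.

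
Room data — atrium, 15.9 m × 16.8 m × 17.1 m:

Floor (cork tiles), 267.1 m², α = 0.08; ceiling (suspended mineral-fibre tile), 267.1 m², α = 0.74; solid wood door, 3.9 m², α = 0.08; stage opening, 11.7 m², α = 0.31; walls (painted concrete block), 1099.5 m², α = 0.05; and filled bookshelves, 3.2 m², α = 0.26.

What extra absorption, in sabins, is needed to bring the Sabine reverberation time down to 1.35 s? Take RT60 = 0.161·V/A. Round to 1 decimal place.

266.0 sabins

Equivalent absorption area: A₁ = 267.1·0.08 + 267.1·0.74 + 3.9·0.08 + 11.7·0.31 + 1099.5·0.05 + 3.2·0.26 = 278.768 m².
Target A₂ = 0.161·4567.752/1.35 = 544.747 sabins (V = 4567.752 m³).
ΔA = A₂ − A₁ = 544.747 − 278.768 = 266.0 sabins.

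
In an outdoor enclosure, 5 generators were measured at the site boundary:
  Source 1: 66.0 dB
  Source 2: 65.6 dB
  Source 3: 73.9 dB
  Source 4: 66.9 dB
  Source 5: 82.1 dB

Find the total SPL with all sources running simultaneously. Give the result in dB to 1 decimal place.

83.0 dB

Sum in the linear (power) domain: Σ 10^(Lᵢ/10) = 10^(66.0/10) + 10^(65.6/10) + 10^(73.9/10) + 10^(66.9/10) + 10^(82.1/10) = 1.992e+08.
Back to dB: 10·log₁₀ Σ = 83.0 dB.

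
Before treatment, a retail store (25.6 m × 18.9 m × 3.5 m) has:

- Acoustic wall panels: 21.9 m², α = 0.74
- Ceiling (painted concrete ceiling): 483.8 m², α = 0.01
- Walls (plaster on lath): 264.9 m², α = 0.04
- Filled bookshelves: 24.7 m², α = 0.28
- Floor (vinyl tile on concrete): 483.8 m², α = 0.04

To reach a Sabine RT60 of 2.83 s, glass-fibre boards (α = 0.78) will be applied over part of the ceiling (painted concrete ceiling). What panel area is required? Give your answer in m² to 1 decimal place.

49.9

Equivalent absorption area: A₁ = 21.9×0.74 + 483.8×0.01 + 264.9×0.04 + 24.7×0.28 + 483.8×0.04 = 57.908 m².
V = 1693.44 m³. Target absorption A₂ = 0.161 × 1693.44 / 2.83 = 96.341 sabins.
ΔA needed = 96.341 − 57.908 = 38.433 sabins.
Net gain per m²: Δα = 0.78 − 0.01 = 0.77.
Area = ΔA/Δα = 38.433/0.77 = 49.9 m².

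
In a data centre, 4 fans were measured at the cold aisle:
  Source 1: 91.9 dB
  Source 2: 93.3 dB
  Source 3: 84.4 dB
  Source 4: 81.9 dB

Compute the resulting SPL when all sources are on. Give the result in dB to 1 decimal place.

Sum in the linear (power) domain: Σ 10^(Lᵢ/10) = 10^(91.9/10) + 10^(93.3/10) + 10^(84.4/10) + 10^(81.9/10) = 4.117e+09.
Back to dB: 10·log₁₀ Σ = 96.1 dB.

96.1 dB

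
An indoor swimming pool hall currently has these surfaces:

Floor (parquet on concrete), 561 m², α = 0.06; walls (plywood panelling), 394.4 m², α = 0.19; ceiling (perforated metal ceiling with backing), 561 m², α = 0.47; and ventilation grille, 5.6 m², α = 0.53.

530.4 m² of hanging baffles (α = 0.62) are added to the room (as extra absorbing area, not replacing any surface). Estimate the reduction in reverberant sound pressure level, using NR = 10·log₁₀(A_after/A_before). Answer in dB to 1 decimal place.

A_before = Σ Sᵢαᵢ = 561*0.06 + 394.4*0.19 + 561*0.47 + 5.6*0.53 = 375.234 sabins.
Treatment contributes 530.4·0.62 = 328.848 sabins.
New total A_after = 704.082 sabins.
Reduction = 10 log₁₀(A_after/A_before) = 10 log₁₀(1.8764) = 2.7 dB.

2.7 dB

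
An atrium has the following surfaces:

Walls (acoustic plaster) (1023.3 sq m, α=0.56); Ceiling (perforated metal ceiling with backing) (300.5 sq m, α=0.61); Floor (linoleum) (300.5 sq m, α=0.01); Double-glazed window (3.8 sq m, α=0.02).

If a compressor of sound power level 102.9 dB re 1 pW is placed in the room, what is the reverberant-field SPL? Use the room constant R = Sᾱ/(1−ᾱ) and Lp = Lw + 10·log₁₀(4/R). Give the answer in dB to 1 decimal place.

77.4 dB

Σ(Sᵢαᵢ) = 1023.3×0.56 + 300.5×0.61 + 300.5×0.01 + 3.8×0.02 = 759.434; total area S = 1628.1 sq m.
ᾱ = 759.434/1628.1 = 0.4665; R = Sᾱ/(1−ᾱ) = 759.434/(1−0.4665) = 1423.494 sq m.
Lp = Lw + 10 log₁₀(4/R) = 102.9 -25.51 = 77.4 dB.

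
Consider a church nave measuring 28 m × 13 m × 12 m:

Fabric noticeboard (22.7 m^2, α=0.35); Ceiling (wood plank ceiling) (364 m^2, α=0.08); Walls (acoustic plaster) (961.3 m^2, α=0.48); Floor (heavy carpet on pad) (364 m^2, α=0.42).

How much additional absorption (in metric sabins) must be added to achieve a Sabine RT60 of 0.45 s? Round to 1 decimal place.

911.4 sabins

Total absorption A₁ = 22.7×0.35 + 364×0.08 + 961.3×0.48 + 364×0.42
  = 7.945 + 29.120 + 461.424 + 152.880 = 651.369 m^2 sabins.
Target A₂ = 0.161·4368/0.45 = 1562.773 sabins (V = 4368 m³).
Shortfall: 1562.773 − 651.369 = 911.4 sabins.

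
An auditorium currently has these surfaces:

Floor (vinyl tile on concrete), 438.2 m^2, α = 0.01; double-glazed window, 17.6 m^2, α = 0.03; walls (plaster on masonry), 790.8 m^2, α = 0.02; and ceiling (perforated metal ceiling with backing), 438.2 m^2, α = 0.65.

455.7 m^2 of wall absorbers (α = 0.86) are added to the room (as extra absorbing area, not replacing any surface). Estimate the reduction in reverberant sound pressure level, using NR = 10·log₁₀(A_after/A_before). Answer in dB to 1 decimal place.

Total absorption A_before = 438.2·0.01 + 17.6·0.03 + 790.8·0.02 + 438.2·0.65
  = 4.382 + 0.528 + 15.816 + 284.830 = 305.556 m^2 sabins.
Added absorption = 455.7 × 0.86 = 391.902 sabins.
New total A_after = 697.458 sabins.
NR = 10·log₁₀(697.458/305.556) = 3.6 dB.

3.6 dB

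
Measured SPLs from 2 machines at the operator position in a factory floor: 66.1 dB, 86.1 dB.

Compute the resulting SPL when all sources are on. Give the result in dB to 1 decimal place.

Converting to relative power and adding: 10^(66.1/10) + 10^(86.1/10) = 4.115e+08.
Back to dB: 10·log₁₀ Σ = 86.1 dB.

86.1 dB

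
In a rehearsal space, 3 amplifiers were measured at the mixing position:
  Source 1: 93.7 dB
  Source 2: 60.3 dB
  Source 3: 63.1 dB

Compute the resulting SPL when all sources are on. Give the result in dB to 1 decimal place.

93.7 dB

Sum in the linear (power) domain: Σ 10^(Lᵢ/10) = 10^(93.7/10) + 10^(60.3/10) + 10^(63.1/10) = 2.347e+09.
L_total = 10·log₁₀(2.347e+09) = 93.7 dB.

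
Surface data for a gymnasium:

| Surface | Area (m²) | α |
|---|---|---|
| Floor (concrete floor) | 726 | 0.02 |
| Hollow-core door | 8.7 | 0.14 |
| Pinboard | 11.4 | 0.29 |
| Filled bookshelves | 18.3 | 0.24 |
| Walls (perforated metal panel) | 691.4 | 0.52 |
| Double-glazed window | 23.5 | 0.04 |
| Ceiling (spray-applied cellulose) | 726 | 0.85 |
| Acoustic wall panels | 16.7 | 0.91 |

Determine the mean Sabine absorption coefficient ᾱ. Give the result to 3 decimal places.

0.457

Total surface area S = 2222.0 m².
Σ(Sᵢαᵢ) = 726×0.02 + 8.7×0.14 + 11.4×0.29 + 18.3×0.24 + 691.4×0.52 + 23.5×0.04 + 726×0.85 + 16.7×0.91 = 1016.201.
ᾱ = A/S = 0.457.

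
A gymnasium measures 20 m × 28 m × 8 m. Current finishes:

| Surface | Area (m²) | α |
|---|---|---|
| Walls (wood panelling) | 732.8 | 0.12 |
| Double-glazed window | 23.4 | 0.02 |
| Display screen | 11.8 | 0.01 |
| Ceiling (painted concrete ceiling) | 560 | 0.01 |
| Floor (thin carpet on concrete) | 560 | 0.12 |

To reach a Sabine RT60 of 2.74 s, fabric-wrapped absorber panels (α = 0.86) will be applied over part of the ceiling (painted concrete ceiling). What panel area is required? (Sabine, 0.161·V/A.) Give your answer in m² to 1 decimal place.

A₁ = Σ Sᵢαᵢ = 732.8*0.12 + 23.4*0.02 + 11.8*0.01 + 560*0.01 + 560*0.12 = 161.322 sabins.
Required A₂ = 0.161·4480/2.74 = 263.241 sabins.
Absorption to add: 263.241 − 161.322 = 101.919 sabins.
Net gain per m²: Δα = 0.86 − 0.01 = 0.85.
Panel area = 101.919 / 0.85 = 119.9 m².

119.9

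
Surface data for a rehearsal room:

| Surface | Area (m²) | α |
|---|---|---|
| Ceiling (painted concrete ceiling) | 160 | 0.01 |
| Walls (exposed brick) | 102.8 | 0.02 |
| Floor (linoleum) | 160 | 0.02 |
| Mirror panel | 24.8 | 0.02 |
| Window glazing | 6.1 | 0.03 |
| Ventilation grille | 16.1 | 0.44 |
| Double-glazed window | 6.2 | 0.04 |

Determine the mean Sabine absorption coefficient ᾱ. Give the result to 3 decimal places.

0.031

S = Σ Sᵢ = 160 + 102.8 + 160 + 24.8 + 6.1 + 16.1 + 6.2 = 476.0 m².
Σ(Sᵢαᵢ) = 160×0.01 + 102.8×0.02 + 160×0.02 + 24.8×0.02 + 6.1×0.03 + 16.1×0.44 + 6.2×0.04 = 14.867.
ᾱ = 14.867 / 476.0 = 0.031.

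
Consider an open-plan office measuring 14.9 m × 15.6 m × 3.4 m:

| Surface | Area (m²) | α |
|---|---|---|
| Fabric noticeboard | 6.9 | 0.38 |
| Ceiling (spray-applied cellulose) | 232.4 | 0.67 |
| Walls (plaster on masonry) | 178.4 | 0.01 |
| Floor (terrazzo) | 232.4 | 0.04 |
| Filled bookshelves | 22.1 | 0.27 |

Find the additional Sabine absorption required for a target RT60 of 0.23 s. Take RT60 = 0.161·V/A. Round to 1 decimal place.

Summing Sᵢαᵢ: 2.622 + 155.708 + 1.784 + 9.296 + 5.967 → A₁ = 175.377 sabins.
V = 790.296 m³. Required absorption A₂ = 0.161 × 790.296 / 0.23 = 553.207 sabins.
ΔA = A₂ − A₁ = 553.207 − 175.377 = 377.8 sabins.

377.8 sabins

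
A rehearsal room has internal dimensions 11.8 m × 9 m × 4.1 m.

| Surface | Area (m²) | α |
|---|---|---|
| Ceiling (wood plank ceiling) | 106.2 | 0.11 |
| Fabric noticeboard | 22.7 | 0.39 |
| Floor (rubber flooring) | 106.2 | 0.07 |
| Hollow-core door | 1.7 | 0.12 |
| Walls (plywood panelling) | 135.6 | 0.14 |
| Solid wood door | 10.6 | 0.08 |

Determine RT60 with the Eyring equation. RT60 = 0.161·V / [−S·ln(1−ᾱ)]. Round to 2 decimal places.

1.37 s

S = Σ Sᵢ = 383.0 m².
Σ(Sᵢαᵢ) = 106.2·0.11 + 22.7·0.39 + 106.2·0.07 + 1.7·0.12 + 135.6·0.14 + 10.6·0.08 = 48.005.
Mean coefficient ᾱ = A/S = 0.1253.
Eyring denominator: −S ln(1−ᾱ) = 51.274.
V = 11.8 × 9 × 4.1 = 435.42 m³.
RT60 = 0.161 × 435.42 / 51.274 = 1.37 s.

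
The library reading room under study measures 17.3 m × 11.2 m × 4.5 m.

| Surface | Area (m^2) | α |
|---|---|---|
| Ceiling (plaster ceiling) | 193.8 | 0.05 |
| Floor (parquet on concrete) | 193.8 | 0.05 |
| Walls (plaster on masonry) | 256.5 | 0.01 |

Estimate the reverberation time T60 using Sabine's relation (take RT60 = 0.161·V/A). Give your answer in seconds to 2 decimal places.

A = Σ Sᵢαᵢ = 193.8·0.05 + 193.8·0.05 + 256.5·0.01 = 21.945 sabins.
Room volume: 871.92 m³.
T = 0.161 V/A = 0.161·871.92/21.945 = 6.40 s.

6.40 sec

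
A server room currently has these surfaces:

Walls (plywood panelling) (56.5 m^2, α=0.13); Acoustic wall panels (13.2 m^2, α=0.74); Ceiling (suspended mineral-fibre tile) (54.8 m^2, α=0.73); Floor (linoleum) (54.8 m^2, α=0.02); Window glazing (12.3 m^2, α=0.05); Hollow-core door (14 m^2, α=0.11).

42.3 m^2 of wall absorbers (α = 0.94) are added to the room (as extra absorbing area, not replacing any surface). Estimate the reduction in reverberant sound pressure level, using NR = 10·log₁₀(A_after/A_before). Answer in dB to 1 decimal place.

2.2 dB

Total absorption A_before = 56.5×0.13 + 13.2×0.74 + 54.8×0.73 + 54.8×0.02 + 12.3×0.05 + 14×0.11
  = 7.345 + 9.768 + 40.004 + 1.096 + 0.615 + 1.540 = 60.368 m^2 sabins.
Treatment contributes 42.3·0.94 = 39.762 sabins.
New total A_after = 100.130 sabins.
NR = 10·log₁₀(100.130/60.368) = 2.2 dB.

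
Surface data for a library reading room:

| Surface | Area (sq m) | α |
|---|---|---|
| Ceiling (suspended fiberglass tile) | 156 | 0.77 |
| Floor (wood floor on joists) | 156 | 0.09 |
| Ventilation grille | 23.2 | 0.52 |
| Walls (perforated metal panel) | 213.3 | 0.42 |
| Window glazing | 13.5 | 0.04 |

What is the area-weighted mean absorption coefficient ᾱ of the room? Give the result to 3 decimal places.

0.421

S = Σ Sᵢ = 156 + 156 + 23.2 + 213.3 + 13.5 = 562.0 sq m.
Σ(Sᵢαᵢ) = 156·0.77 + 156·0.09 + 23.2·0.52 + 213.3·0.42 + 13.5·0.04 = 236.350.
ᾱ = A/S = 0.421.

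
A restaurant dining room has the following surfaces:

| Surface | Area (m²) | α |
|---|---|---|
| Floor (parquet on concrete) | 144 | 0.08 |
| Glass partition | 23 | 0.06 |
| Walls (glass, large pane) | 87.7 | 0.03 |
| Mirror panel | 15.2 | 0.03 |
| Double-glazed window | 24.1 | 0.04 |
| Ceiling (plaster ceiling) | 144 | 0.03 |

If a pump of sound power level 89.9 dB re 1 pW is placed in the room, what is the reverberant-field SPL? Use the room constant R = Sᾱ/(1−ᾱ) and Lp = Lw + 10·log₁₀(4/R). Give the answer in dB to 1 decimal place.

Σ(Sᵢαᵢ) = 144×0.08 + 23×0.06 + 87.7×0.03 + 15.2×0.03 + 24.1×0.04 + 144×0.03 = 21.271; total area S = 438.0 m².
ᾱ = 21.271/438.0 = 0.0486; R = Sᾱ/(1−ᾱ) = 21.271/(1−0.0486) = 22.358 m².
Lp = Lw + 10 log₁₀(4/R) = 89.9 -7.47 = 82.4 dB.

82.4 dB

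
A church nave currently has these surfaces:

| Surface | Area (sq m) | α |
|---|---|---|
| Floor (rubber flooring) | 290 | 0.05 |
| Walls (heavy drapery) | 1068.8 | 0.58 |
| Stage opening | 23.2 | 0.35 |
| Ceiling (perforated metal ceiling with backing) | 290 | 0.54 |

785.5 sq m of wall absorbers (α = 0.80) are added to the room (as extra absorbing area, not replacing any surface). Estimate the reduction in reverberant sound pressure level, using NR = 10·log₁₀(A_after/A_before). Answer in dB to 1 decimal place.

Summing Sᵢαᵢ: 14.500 + 619.904 + 8.120 + 156.600 → A_before = 799.124 sabins.
Added absorption = 785.5 × 0.80 = 628.400 sabins.
A_after = 799.124 + 628.400 = 1427.524 sabins.
Reduction = 10 log₁₀(A_after/A_before) = 10 log₁₀(1.7864) = 2.5 dB.

2.5 dB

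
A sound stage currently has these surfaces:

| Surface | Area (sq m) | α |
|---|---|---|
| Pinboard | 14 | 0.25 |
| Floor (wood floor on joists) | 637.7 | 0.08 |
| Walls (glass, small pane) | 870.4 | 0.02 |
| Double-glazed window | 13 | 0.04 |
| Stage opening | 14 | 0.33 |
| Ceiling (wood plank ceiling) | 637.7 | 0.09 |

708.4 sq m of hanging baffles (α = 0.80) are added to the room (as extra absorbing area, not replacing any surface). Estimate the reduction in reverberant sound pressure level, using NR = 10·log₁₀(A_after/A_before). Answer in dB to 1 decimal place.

Summing Sᵢαᵢ: 3.500 + 51.016 + 17.408 + 0.520 + 4.620 + 57.393 → A_before = 134.457 sabins.
Added absorption = 708.4 × 0.80 = 566.720 sabins.
New total A_after = 701.177 sabins.
Reduction = 10 log₁₀(A_after/A_before) = 10 log₁₀(5.2149) = 7.2 dB.

7.2 dB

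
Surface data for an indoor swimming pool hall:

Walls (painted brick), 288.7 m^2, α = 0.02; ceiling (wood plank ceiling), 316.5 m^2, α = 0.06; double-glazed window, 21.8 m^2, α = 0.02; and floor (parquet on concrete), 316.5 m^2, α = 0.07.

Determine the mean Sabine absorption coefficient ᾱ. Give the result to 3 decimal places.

Total surface area S = 943.5 m^2.
Σ(Sᵢαᵢ) = 288.7·0.02 + 316.5·0.06 + 21.8·0.02 + 316.5·0.07 = 47.355.
ᾱ = A/S = 0.050.

0.050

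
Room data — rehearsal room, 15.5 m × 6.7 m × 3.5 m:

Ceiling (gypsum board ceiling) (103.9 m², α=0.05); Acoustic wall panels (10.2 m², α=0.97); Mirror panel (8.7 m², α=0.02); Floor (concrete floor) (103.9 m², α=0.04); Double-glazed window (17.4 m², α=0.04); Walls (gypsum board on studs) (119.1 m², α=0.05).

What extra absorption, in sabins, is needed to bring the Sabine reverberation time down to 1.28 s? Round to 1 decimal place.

Total absorption A₁ = 103.9×0.05 + 10.2×0.97 + 8.7×0.02 + 103.9×0.04 + 17.4×0.04 + 119.1×0.05
  = 5.195 + 9.894 + 0.174 + 4.156 + 0.696 + 5.955 = 26.070 m² sabins.
V = 363.475 m³. Required absorption A₂ = 0.161 × 363.475 / 1.28 = 45.718 sabins.
ΔA = A₂ − A₁ = 45.718 − 26.070 = 19.6 sabins.

19.6 sabins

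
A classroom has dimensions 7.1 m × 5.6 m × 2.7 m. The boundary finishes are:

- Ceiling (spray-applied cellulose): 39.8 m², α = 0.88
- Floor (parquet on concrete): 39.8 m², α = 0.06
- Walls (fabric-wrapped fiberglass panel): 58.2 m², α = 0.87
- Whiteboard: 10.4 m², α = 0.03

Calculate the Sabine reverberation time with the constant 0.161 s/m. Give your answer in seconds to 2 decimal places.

0.20 seconds

A = Σ Sᵢαᵢ = 39.8*0.88 + 39.8*0.06 + 58.2*0.87 + 10.4*0.03 = 88.358 sabins.
V = 7.1·5.6·2.7 = 107.352 m³.
T = 0.161 V/A = 0.161·107.352/88.358 = 0.20 s.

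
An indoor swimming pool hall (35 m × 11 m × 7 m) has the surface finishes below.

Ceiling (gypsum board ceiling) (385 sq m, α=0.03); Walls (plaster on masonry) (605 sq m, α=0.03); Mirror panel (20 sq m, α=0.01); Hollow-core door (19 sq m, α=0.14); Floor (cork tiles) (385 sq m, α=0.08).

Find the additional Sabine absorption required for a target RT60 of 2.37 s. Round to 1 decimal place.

119.7 sabins

A₁ = Σ Sᵢαᵢ = 385*0.03 + 605*0.03 + 20*0.01 + 19*0.14 + 385*0.08 = 63.360 sabins.
Target A₂ = 0.161·2695/2.37 = 183.078 sabins (V = 2695 m³).
ΔA = A₂ − A₁ = 183.078 − 63.360 = 119.7 sabins.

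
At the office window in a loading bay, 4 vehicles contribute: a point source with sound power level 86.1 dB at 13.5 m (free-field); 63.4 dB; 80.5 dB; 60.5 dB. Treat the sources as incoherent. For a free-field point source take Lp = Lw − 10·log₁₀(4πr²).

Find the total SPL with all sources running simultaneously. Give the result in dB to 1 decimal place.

80.6 dB

Source at 13.5 m: Lp = 86.1 − 10·log₁₀(4π·13.5²) = 86.1 − 10·log₁₀(2290.221) = 52.5 dB.
Sum in the linear (power) domain: Σ 10^(Lᵢ/10) = 10^(52.5/10) + 10^(63.4/10) + 10^(80.5/10) + 10^(60.5/10) = 1.157e+08.
Back to dB: 10·log₁₀ Σ = 80.6 dB.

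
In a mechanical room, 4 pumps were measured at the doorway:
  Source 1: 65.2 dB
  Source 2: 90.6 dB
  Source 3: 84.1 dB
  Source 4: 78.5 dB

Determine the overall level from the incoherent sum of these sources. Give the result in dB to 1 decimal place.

91.7 dB

Sum in the linear (power) domain: Σ 10^(Lᵢ/10) = 10^(65.2/10) + 10^(90.6/10) + 10^(84.1/10) + 10^(78.5/10) = 1.479e+09.
L_total = 10·log₁₀(1.479e+09) = 91.7 dB.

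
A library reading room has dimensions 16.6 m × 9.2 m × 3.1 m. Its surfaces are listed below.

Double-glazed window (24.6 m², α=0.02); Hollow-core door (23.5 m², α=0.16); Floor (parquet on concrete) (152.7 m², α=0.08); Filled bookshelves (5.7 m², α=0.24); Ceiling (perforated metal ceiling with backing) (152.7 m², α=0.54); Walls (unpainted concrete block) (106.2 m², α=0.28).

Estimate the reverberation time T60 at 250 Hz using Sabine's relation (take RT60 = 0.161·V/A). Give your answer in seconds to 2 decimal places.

Equivalent absorption area: A = 24.6*0.02 + 23.5*0.16 + 152.7*0.08 + 5.7*0.24 + 152.7*0.54 + 106.2*0.28 = 130.030 m².
V = 16.6·9.2·3.1 = 473.432 m³.
Sabine: RT60 = 0.161 × 473.432 / 130.030 = 0.59 s.

0.59 s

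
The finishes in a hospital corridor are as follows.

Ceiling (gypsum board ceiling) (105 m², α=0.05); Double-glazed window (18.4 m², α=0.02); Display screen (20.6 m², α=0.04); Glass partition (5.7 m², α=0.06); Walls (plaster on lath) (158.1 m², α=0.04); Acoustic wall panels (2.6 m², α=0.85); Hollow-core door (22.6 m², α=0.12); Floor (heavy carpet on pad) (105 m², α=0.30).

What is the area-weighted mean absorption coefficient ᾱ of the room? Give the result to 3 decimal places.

0.113

Total surface area S = 438.0 m².
Σ(Sᵢαᵢ) = 105×0.05 + 18.4×0.02 + 20.6×0.04 + 5.7×0.06 + 158.1×0.04 + 2.6×0.85 + 22.6×0.12 + 105×0.30 = 49.530.
ᾱ = A/S = 0.113.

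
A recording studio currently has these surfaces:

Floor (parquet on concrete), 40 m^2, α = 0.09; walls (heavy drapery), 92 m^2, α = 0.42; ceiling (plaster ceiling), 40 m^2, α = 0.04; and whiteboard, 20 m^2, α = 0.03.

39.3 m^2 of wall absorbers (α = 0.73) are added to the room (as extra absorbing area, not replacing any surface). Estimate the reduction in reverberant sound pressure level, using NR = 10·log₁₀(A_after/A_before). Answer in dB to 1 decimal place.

2.2 dB

Equivalent absorption area: A_before = 40×0.09 + 92×0.42 + 40×0.04 + 20×0.03 = 44.440 m^2.
Added absorption = 39.3 × 0.73 = 28.689 sabins.
A_after = 44.440 + 28.689 = 73.129 sabins.
Reduction = 10 log₁₀(A_after/A_before) = 10 log₁₀(1.6456) = 2.2 dB.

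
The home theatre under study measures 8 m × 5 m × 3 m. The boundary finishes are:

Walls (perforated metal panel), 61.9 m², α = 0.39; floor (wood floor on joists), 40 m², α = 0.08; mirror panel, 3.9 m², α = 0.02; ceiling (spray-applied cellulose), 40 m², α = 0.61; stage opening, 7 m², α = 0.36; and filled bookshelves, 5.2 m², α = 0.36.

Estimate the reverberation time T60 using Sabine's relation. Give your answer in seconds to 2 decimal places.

0.34 s

Equivalent absorption area: A = 61.9·0.39 + 40·0.08 + 3.9·0.02 + 40·0.61 + 7·0.36 + 5.2·0.36 = 56.211 m².
V = 8·5·3 = 120 m³.
T = 0.161 V/A = 0.161·120/56.211 = 0.34 s.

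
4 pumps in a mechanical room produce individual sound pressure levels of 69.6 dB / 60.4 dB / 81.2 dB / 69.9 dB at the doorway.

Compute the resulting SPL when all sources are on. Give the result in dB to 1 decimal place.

81.8 dB

Converting to relative power and adding: 10^(69.6/10) + 10^(60.4/10) + 10^(81.2/10) + 10^(69.9/10) = 1.518e+08.
L_total = 10·log₁₀(1.518e+08) = 81.8 dB.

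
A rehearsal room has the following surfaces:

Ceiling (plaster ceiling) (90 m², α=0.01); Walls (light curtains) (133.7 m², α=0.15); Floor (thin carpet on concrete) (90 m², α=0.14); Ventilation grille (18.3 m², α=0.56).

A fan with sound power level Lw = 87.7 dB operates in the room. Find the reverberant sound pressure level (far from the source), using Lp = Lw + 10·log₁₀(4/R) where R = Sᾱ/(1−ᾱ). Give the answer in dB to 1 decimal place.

76.7 dB

A = 43.803 sabins; S = 332.0 m².
ᾱ = 0.1319, so room constant R = A/(1−ᾱ) = 50.458 m².
Lp = 87.7 + 10·log₁₀(4/50.458) = 87.7 + (-11.01) = 76.7 dB.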